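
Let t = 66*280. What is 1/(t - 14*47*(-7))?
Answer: 1/23086 ≈ 4.3316e-5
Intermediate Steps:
t = 18480
1/(t - 14*47*(-7)) = 1/(18480 - 14*47*(-7)) = 1/(18480 - 658*(-7)) = 1/(18480 + 4606) = 1/23086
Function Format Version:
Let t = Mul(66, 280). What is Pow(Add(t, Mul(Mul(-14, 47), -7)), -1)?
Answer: Rational(1, 23086) ≈ 4.3316e-5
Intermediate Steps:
t = 18480
Pow(Add(t, Mul(Mul(-14, 47), -7)), -1) = Pow(Add(18480, Mul(Mul(-14, 47), -7)), -1) = Pow(Add(18480, Mul(-658, -7)), -1) = Pow(Add(18480, 4606), -1) = Pow(23086, -1) = Rational(1, 23086)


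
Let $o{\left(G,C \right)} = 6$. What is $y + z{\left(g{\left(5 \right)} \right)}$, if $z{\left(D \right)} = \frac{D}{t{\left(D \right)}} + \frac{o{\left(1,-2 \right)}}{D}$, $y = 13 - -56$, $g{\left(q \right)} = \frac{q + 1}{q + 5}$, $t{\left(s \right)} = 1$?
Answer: $\frac{398}{5} \approx 79.6$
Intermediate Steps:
$g{\left(q \right)} = \frac{1 + q}{5 + q}$
$y = 69$ ($y = 13 + 56 = 69$)
$z{\left(D \right)} = D + \frac{6}{D}$ ($z{\left(D \right)} = \frac{D}{1} + \frac{6}{D} = D 1 + \frac{6}{D} = D + \frac{6}{D}$)
$y + z{\left(g{\left(5 \right)} \right)} = 69 + \left(\frac{1 + 5}{5 + 5} + \frac{6}{\frac{1}{5 + 5} \left(1 + 5\right)}\right) = 69 + \left(\frac{1}{10} \cdot 6 + \frac{6}{\frac{1}{10} \cdot 6}\right) = 69 + \left(\frac{3}{5} + \frac{6}{\frac{3}{5}}\right) = 69 + \left(\frac{3}{5} + 6 \cdot \frac{5}{3}\right) = 69 + \left(\frac{3}{5} + 10\right) = 69 + \frac{53}{5} = \frac{398}{5}$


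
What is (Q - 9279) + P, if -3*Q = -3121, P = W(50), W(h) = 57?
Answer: -24545/3 ≈ -8181.7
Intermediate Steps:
P = 57
Q = 3121/3 (Q = -1/3*(-3121) = 3121/3 ≈ 1040.3)
(Q - 9279) + P = (3121/3 - 9279) + 57 = -24716/3 + 57 = -24545/3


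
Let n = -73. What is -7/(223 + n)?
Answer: -7/150 ≈ -0.046667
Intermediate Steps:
-7/(223 + n) = -7/(223 - 73) = -7/150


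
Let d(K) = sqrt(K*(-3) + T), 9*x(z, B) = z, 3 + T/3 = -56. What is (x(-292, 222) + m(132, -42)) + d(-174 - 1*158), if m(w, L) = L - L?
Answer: -292/9 + 3*sqrt(91) ≈ -3.8263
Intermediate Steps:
m(w, L) = 0
T = -177 (T = -9 + 3*(-56) = -9 - 168 = -177)
x(z, B) = z/9
d(K) = sqrt(-177 - 3*K) (d(K) = sqrt(K*(-3) - 177) = sqrt(-3*K - 177) = sqrt(-177 - 3*K))
(x(-292, 222) + m(132, -42)) + d(-174 - 1*158) = ((1/9)*(-292) + 0) + sqrt(-177 - 3*(-174 - 1*158)) = (-292/9 + 0) + sqrt(-177 - 3*(-174 - 158)) = -292/9 + sqrt(-177 - 3*(-332)) = -292/9 + sqrt(-177 + 996) = -292/9 + sqrt(819) = -292/9 + 3*sqrt(91)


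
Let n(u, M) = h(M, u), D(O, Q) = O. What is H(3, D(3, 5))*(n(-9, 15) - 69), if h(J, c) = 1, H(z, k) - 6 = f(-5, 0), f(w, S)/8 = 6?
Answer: -3672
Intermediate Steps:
f(w, S) = 48 (f(w, S) = 8*6 = 48)
H(z, k) = 54 (H(z, k) = 6 + 48 = 54)
n(u, M) = 1
H(3, D(3, 5))*(n(-9, 15) - 69) = 54*(1 - 69) = 54*(-68) = -3672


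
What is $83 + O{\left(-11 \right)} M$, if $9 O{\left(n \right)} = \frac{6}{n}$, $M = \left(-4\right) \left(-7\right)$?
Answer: $\frac{2683}{33} \approx 81.303$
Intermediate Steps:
$M = 28$
$O{\left(n \right)} = \frac{2}{3 n}$ ($O{\left(n \right)} = \frac{6 \frac{1}{n}}{9} = \frac{2}{3 n}$)
$83 + O{\left(-11 \right)} M = 83 + \frac{2}{3 \left(-11\right)} 28 = 83 + \frac{2}{3} \left(- \frac{1}{11}\right) 28 = 83 - \frac{56}{33} = \frac{2683}{33}$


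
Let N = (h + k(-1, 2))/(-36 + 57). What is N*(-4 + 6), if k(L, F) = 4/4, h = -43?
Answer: -4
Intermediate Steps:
k(L, F) = 1 (k(L, F) = 4*(¼) = 1)
N = -2 (N = (-43 + 1)/(-36 + 57) = -42/21 = -42*1/21 = -2)
N*(-4 + 6) = -2*(-4 + 6) = -2*2 = -4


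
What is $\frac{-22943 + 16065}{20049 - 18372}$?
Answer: $- \frac{6878}{1677} \approx -4.1014$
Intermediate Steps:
$\frac{-22943 + 16065}{20049 - 18372} = - \frac{6878}{1677}$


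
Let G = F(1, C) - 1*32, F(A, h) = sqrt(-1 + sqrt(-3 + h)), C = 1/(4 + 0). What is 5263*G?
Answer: -168416 + 5263*sqrt(-4 + 2*I*sqrt(11))/2 ≈ -1.6481e+5 + 6377.2*I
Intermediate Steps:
C = 1/4 ≈ 0.25000
G = -32 + sqrt(-1 + I*sqrt(11)/2) (G = sqrt(-1 + sqrt(-3 + 1/4)) - 1*32 = sqrt(-1 + sqrt(-11/4)) - 32 = sqrt(-1 + I*sqrt(11)/2) - 32 = -32 + sqrt(-1 + I*sqrt(11)/2) ≈ -31.316 + 1.2117*I)
5263*G = 5263*(-32 + sqrt(-4 + 2*I*sqrt(11))/2) = -168416 + 5263*sqrt(-4 + 2*I*sqrt(11))/2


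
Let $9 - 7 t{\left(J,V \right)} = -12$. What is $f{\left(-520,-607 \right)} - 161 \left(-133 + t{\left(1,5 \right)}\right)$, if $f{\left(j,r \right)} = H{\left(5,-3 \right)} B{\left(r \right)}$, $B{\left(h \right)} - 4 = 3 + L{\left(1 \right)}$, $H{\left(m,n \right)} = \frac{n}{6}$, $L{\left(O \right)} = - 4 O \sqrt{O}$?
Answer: $\frac{41857}{2} \approx 20929.0$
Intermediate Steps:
$t{\left(J,V \right)} = 3$ ($t{\left(J,V \right)} = \frac{9}{7} - - \frac{12}{7} = \frac{9}{7} + \frac{12}{7} = 3$)
$L{\left(O \right)} = - 4 O^{\frac{3}{2}}$
$H{\left(m,n \right)} = \frac{n}{6}$ ($H{\left(m,n \right)} = n \frac{1}{6} = \frac{n}{6}$)
$B{\left(h \right)} = 3$ ($B{\left(h \right)} = 4 + \left(3 - 4 \cdot 1^{\frac{3}{2}}\right) = 4 + \left(3 - 4\right) = 4 - 1 = 3$)
$f{\left(j,r \right)} = - \frac{3}{2}$ ($f{\left(j,r \right)} = \frac{1}{6} \left(-3\right) 3 = \left(- \frac{1}{2}\right) 3 = - \frac{3}{2}$)
$f{\left(-520,-607 \right)} - 161 \left(-133 + t{\left(1,5 \right)}\right) = - \frac{3}{2} - 161 \left(-133 + 3\right) = - \frac{3}{2} - -20930 = - \frac{3}{2} + 20930 = \frac{41857}{2}$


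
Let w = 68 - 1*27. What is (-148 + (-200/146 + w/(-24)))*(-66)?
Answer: 2911579/292 ≈ 9971.2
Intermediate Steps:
w = 41 (w = 68 - 27 = 41)
(-148 + (-200/146 + w/(-24)))*(-66) = (-148 + (-200/146 + 41/(-24)))*(-66) = (-148 + (-200*1/146 + 41*(-1/24)))*(-66) = (-148 + (-100/73 - 41/24))*(-66) = (-148 - 5393/1752)*(-66) = -264689/1752*(-66) = 2911579/292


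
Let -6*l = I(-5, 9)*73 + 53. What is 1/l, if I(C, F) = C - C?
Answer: -6/53 ≈ -0.11321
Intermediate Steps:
I(C, F) = 0
l = -53/6 (l = -(0*73 + 53)/6 = -(0 + 53)/6 = -1/6*53 = -53/6 ≈ -8.8333)
1/l = 1/(-53/6) = -6/53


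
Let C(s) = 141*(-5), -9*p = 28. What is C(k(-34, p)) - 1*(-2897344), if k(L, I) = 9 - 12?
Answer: 2896639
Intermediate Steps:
p = -28/9 (p = -⅑*28 = -28/9 ≈ -3.1111)
k(L, I) = -3
C(s) = -705
C(k(-34, p)) - 1*(-2897344) = -705 - 1*(-2897344) = -705 + 2897344 = 2896639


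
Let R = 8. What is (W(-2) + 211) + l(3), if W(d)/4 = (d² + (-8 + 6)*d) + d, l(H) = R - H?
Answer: 240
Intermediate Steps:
l(H) = 8 - H
W(d) = -4*d + 4*d² (W(d) = 4*((d² + (-8 + 6)*d) + d) = 4*((d² - 2*d) + d) = 4*(d² - d) = -4*d + 4*d²)
(W(-2) + 211) + l(3) = (4*(-2)*(-1 - 2) + 211) + (8 - 1*3) = (4*(-2)*(-3) + 211) + (8 - 3) = (24 + 211) + 5 = 235 + 5 = 240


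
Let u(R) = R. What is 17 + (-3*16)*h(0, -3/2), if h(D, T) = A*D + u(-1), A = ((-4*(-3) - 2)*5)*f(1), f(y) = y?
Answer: 65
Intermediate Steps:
A = 50 (A = ((-4*(-3) - 2)*5)*1 = ((12 - 2)*5)*1 = (10*5)*1 = 50*1 = 50)
h(D, T) = -1 + 50*D (h(D, T) = 50*D - 1 = -1 + 50*D)
17 + (-3*16)*h(0, -3/2) = 17 + (-3*16)*(-1 + 50*0) = 17 - 48*(-1 + 0) = 17 - 48*(-1) = 17 + 48 = 65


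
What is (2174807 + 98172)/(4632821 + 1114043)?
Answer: 2272979/5746864 ≈ 0.39552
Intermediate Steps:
(2174807 + 98172)/(4632821 + 1114043) = 2272979/5746864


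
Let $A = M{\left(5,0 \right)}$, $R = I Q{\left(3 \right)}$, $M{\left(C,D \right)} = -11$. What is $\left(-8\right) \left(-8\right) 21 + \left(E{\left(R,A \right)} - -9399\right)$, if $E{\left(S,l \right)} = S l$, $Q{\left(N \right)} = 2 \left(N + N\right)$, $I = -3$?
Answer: $11139$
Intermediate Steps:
$Q{\left(N \right)} = 4 N$ ($Q{\left(N \right)} = 2 \cdot 2 N = 4 N$)
$R = -36$ ($R = - 3 \cdot 4 \cdot 3 = \left(-3\right) 12 = -36$)
$A = -11$
$\left(-8\right) \left(-8\right) 21 + \left(E{\left(R,A \right)} - -9399\right) = \left(-8\right) \left(-8\right) 21 - -9795 = 64 \cdot 21 + \left(396 + 9399\right) = 1344 + 9795 = 11139$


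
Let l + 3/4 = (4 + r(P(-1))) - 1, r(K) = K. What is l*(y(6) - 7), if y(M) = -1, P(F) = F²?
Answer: -26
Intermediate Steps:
l = 13/4 (l = -¾ + ((4 + (-1)²) - 1) = -¾ + ((4 + 1) - 1) = -¾ + (5 - 1) = -¾ + 4 = 13/4 ≈ 3.2500)
l*(y(6) - 7) = 13*(-1 - 7)/4 = (13/4)*(-8) = -26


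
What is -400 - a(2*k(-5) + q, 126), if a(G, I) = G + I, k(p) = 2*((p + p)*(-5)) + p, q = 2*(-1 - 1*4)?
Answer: -706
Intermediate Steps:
q = -10 (q = 2*(-1 - 4) = 2*(-5) = -10)
k(p) = -19*p (k(p) = 2*((2*p)*(-5)) + p = 2*(-10*p) + p = -20*p + p = -19*p)
-400 - a(2*k(-5) + q, 126) = -400 - ((2*(-19*(-5)) - 10) + 126) = -400 - ((2*95 - 10) + 126) = -400 - ((190 - 10) + 126) = -400 - (180 + 126) = -400 - 1*306 = -400 - 306 = -706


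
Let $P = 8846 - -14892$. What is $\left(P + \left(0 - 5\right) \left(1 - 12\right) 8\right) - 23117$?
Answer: $1061$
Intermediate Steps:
$P = 23738$ ($P = 8846 + 14892 = 23738$)
$\left(P + \left(0 - 5\right) \left(1 - 12\right) 8\right) - 23117 = \left(23738 + \left(0 - 5\right) \left(1 - 12\right) 8\right) - 23117 = \left(23738 + \left(-5\right) \left(-11\right) 8\right) - 23117 = \left(23738 + 55 \cdot 8\right) - 23117 = \left(23738 + 440\right) - 23117 = 24178 - 23117 = 1061$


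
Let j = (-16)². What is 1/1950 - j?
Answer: -499199/1950 ≈ -256.00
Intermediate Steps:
j = 256
1/1950 - j = 1/1950 - 1*256 = 1/1950 - 256 = -499199/1950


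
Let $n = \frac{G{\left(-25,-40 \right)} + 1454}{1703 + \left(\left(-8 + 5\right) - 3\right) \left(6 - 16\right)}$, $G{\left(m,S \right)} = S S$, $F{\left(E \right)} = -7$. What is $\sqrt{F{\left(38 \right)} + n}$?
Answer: $\frac{i \sqrt{16372981}}{1763} \approx 2.2952 i$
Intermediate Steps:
$G{\left(m,S \right)} = S^{2}$
$n = \frac{3054}{1763}$ ($n = \frac{\left(-40\right)^{2} + 1454}{1703 + \left(\left(-8 + 5\right) - 3\right) \left(6 - 16\right)} = \frac{1600 + 1454}{1703 + \left(-3 - 3\right) \left(-10\right)} = \frac{3054}{1703 - -60} = \frac{3054}{1703 + 60} = \frac{3054}{1763} \approx 1.7323$)
$\sqrt{F{\left(38 \right)} + n} = \sqrt{-7 + \frac{3054}{1763}} = \sqrt{- \frac{9287}{1763}} = \frac{i \sqrt{16372981}}{1763}$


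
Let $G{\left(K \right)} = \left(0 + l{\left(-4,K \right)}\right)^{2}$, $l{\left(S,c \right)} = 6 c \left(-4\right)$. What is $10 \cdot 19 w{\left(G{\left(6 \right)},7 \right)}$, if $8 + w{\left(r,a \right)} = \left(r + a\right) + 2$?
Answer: $3940030$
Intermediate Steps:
$l{\left(S,c \right)} = - 24 c$
$G{\left(K \right)} = 576 K^{2}$ ($G{\left(K \right)} = \left(0 - 24 K\right)^{2} = \left(- 24 K\right)^{2} = 576 K^{2}$)
$w{\left(r,a \right)} = -6 + a + r$ ($w{\left(r,a \right)} = -8 + \left(\left(r + a\right) + 2\right) = -8 + \left(\left(a + r\right) + 2\right) = -8 + \left(2 + a + r\right) = -6 + a + r$)
$10 \cdot 19 w{\left(G{\left(6 \right)},7 \right)} = 10 \cdot 19 \left(-6 + 7 + 576 \cdot 6^{2}\right) = 190 \left(-6 + 7 + 576 \cdot 36\right) = 190 \left(-6 + 7 + 20736\right) = 190 \cdot 20737 = 3940030$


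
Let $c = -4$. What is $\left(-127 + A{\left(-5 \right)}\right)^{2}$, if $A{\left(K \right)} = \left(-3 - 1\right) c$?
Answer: $12321$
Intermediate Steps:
$A{\left(K \right)} = 16$ ($A{\left(K \right)} = \left(-3 - 1\right) \left(-4\right) = \left(-4\right) \left(-4\right) = 16$)
$\left(-127 + A{\left(-5 \right)}\right)^{2} = \left(-127 + 16\right)^{2} = \left(-111\right)^{2} = 12321$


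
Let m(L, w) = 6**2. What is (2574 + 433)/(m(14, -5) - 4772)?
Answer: -3007/4736 ≈ -0.63492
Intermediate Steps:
m(L, w) = 36
(2574 + 433)/(m(14, -5) - 4772) = (2574 + 433)/(36 - 4772) = 3007/(-4736) = 3007*(-1/4736) = -3007/4736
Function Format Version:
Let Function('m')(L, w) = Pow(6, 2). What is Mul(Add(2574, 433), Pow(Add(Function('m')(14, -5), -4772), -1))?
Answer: Rational(-3007, 4736) ≈ -0.63492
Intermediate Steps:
Function('m')(L, w) = 36
Mul(Add(2574, 433), Pow(Add(Function('m')(14, -5), -4772), -1)) = Mul(Add(2574, 433), Pow(Add(36, -4772), -1)) = Mul(3007, Pow(-4736, -1)) = Mul(3007, Rational(-1, 4736)) = Rational(-3007, 4736)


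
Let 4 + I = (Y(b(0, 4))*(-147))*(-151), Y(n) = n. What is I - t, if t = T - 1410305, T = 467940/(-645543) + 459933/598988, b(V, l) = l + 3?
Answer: 201801799866168407/128890836828 ≈ 1.5657e+6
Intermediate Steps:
b(V, l) = 3 + l
T = 5538694633/128890836828 (T = 467940*(-1/645543) + 459933*(1/598988) = -155980/215181 + 459933/598988 = 5538694633/128890836828 ≈ 0.042972)
t = -181775386094017907/128890836828 (t = 5538694633/128890836828 - 1410305 = -181775386094017907/128890836828 ≈ -1.4103e+6)
I = 155375 (I = -4 + ((3 + 4)*(-147))*(-151) = -4 + (7*(-147))*(-151) = -4 - 1029*(-151) = -4 + 155379 = 155375)
I - t = 155375 - 1*(-181775386094017907/128890836828) = 155375 + 181775386094017907/128890836828 = 201801799866168407/128890836828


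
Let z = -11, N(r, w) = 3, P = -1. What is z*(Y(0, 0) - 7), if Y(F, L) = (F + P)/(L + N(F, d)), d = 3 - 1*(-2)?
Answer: 242/3 ≈ 80.667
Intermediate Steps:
d = 5 (d = 3 + 2 = 5)
Y(F, L) = (-1 + F)/(3 + L) (Y(F, L) = (F - 1)/(L + 3) = (-1 + F)/(3 + L))
z*(Y(0, 0) - 7) = -11*((-1 + 0)/(3 + 0) - 7) = -11*(-1/3 - 7) = -11*(-22/3) = 242/3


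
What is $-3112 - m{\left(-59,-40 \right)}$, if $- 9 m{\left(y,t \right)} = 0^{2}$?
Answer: $-3112$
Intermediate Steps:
$m{\left(y,t \right)} = 0$ ($m{\left(y,t \right)} = - \frac{0^{2}}{9} = \left(- \frac{1}{9}\right) 0 = 0$)
$-3112 - m{\left(-59,-40 \right)} = -3112 - 0 = -3112 + 0 = -3112$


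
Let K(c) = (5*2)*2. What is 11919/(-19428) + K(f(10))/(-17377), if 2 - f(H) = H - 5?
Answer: -69168341/112533452 ≈ -0.61465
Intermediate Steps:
f(H) = 7 - H (f(H) = 2 - (H - 5) = 2 - (-5 + H) = 2 + (5 - H) = 7 - H)
K(c) = 20 (K(c) = 10*2 = 20)
11919/(-19428) + K(f(10))/(-17377) = 11919/(-19428) + 20/(-17377) = 11919*(-1/19428) + 20*(-1/17377) = -3973/6476 - 20/17377 = -69168341/112533452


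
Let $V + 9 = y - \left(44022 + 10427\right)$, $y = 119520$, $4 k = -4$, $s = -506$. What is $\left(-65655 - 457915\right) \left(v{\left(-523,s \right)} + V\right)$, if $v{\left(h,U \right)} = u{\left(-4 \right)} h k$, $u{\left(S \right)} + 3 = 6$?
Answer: $-34885992670$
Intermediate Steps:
$k = -1$ ($k = \frac{1}{4} \left(-4\right) = -1$)
$u{\left(S \right)} = 3$ ($u{\left(S \right)} = -3 + 6 = 3$)
$V = 65062$ ($V = -9 + \left(119520 - \left(44022 + 10427\right)\right) = -9 + \left(119520 - 54449\right) = -9 + 65071 = 65062$)
$v{\left(h,U \right)} = - 3 h$ ($v{\left(h,U \right)} = 3 h \left(-1\right) = - 3 h$)
$\left(-65655 - 457915\right) \left(v{\left(-523,s \right)} + V\right) = \left(-65655 - 457915\right) \left(\left(-3\right) \left(-523\right) + 65062\right) = - 523570 \left(1569 + 65062\right) = \left(-523570\right) 66631 = -34885992670$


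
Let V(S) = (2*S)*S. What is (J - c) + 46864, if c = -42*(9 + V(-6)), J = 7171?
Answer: 57437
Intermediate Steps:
V(S) = 2*S²
c = -3402 (c = -42*(9 + 2*(-6)²) = -42*(9 + 2*36) = -42*(9 + 72) = -42*81 = -3402)
(J - c) + 46864 = (7171 - 1*(-3402)) + 46864 = (7171 + 3402) + 46864 = 10573 + 46864 = 57437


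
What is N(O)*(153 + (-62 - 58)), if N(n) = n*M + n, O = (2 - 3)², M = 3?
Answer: 132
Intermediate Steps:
O = 1 (O = (-1)² = 1)
N(n) = 4*n (N(n) = n*3 + n = 3*n + n = 4*n)
N(O)*(153 + (-62 - 58)) = (4*1)*(153 + (-62 - 58)) = 4*(153 - 120) = 4*33 = 132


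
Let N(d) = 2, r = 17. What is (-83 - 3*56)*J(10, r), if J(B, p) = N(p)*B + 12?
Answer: -8032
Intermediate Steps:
J(B, p) = 12 + 2*B (J(B, p) = 2*B + 12 = 12 + 2*B)
(-83 - 3*56)*J(10, r) = (-83 - 3*56)*(12 + 2*10) = (-83 - 168)*(12 + 20) = -251*32 = -8032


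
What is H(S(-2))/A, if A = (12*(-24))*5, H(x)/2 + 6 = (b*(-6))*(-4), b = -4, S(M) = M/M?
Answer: 17/120 ≈ 0.14167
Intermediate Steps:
S(M) = 1
H(x) = -204 (H(x) = -12 + 2*(-4*(-6)*(-4)) = -12 + 2*(24*(-4)) = -12 + 2*(-96) = -12 - 192 = -204)
A = -1440 (A = -288*5 = -1440)
H(S(-2))/A = -204/(-1440) = -204*(-1/1440) = 17/120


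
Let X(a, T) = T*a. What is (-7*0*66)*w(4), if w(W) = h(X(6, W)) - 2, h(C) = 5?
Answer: 0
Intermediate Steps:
w(W) = 3 (w(W) = 5 - 2 = 3)
(-7*0*66)*w(4) = (-7*0*66)*3 = (0*66)*3 = 0*3 = 0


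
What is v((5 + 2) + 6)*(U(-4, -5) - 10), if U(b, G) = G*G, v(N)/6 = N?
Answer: 1170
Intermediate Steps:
v(N) = 6*N
U(b, G) = G²
v((5 + 2) + 6)*(U(-4, -5) - 10) = (6*((5 + 2) + 6))*((-5)² - 10) = (6*(7 + 6))*(25 - 10) = (6*13)*15 = 78*15 = 1170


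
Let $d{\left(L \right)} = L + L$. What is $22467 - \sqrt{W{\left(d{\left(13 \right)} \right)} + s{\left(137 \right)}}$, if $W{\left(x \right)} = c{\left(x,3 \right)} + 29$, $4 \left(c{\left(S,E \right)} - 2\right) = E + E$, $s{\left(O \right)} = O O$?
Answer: $22467 - \frac{\sqrt{75206}}{2} \approx 22330.0$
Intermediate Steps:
$s{\left(O \right)} = O^{2}$
$d{\left(L \right)} = 2 L$
$c{\left(S,E \right)} = 2 + \frac{E}{2}$ ($c{\left(S,E \right)} = 2 + \frac{E + E}{4} = 2 + \frac{2 E}{4} = 2 + \frac{E}{2}$)
$W{\left(x \right)} = \frac{65}{2}$ ($W{\left(x \right)} = \left(2 + \frac{1}{2} \cdot 3\right) + 29 = \left(2 + \frac{3}{2}\right) + 29 = \frac{7}{2} + 29 = \frac{65}{2}$)
$22467 - \sqrt{W{\left(d{\left(13 \right)} \right)} + s{\left(137 \right)}} = 22467 - \sqrt{\frac{65}{2} + 137^{2}} = 22467 - \sqrt{\frac{65}{2} + 18769} = 22467 - \sqrt{\frac{37603}{2}} = 22467 - \frac{\sqrt{75206}}{2}$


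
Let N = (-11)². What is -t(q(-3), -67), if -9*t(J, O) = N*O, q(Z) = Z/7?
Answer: -8107/9 ≈ -900.78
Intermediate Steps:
N = 121
q(Z) = Z/7 (q(Z) = Z*(⅐) = Z/7)
t(J, O) = -121*O/9
-t(q(-3), -67) = -(-121)*(-67)/9 = -1*8107/9 = -8107/9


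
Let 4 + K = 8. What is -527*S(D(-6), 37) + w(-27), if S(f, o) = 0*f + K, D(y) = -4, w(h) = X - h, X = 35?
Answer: -2046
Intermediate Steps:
w(h) = 35 - h
K = 4 (K = -4 + 8 = 4)
S(f, o) = 4 (S(f, o) = 0*f + 4 = 0 + 4 = 4)
-527*S(D(-6), 37) + w(-27) = -527*4 + (35 - 1*(-27)) = -2108 + (35 + 27) = -2108 + 62 = -2046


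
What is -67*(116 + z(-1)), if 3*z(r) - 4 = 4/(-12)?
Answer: -70685/9 ≈ -7853.9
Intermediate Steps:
z(r) = 11/9 (z(r) = 4/3 + (4/(-12))/3 = 4/3 + (4*(-1/12))/3 = 4/3 + (⅓)*(-⅓) = 4/3 - ⅑ = 11/9)
-67*(116 + z(-1)) = -67*(116 + 11/9) = -67*1055/9 = -70685/9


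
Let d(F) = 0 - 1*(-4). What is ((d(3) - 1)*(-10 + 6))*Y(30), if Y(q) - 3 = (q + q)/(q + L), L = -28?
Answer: -396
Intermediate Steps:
d(F) = 4 (d(F) = 0 + 4 = 4)
Y(q) = 3 + 2*q/(-28 + q) (Y(q) = 3 + (q + q)/(q - 28) = 3 + (2*q)/(-28 + q) = 3 + 2*q/(-28 + q))
((d(3) - 1)*(-10 + 6))*Y(30) = ((4 - 1)*(-10 + 6))*((-84 + 5*30)/(-28 + 30)) = (3*(-4))*((-84 + 150)/2) = -6*66 = -12*33 = -396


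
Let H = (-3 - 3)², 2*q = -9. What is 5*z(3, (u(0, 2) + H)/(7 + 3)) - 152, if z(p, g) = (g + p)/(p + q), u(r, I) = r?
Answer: -174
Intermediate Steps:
q = -9/2 (q = (½)*(-9) = -9/2 ≈ -4.5000)
H = 36 (H = (-6)² = 36)
z(p, g) = (g + p)/(-9/2 + p) (z(p, g) = (g + p)/(p - 9/2) = (g + p)/(-9/2 + p))
5*z(3, (u(0, 2) + H)/(7 + 3)) - 152 = 5*(2*((0 + 36)/(7 + 3) + 3)/(-9 + 2*3)) - 152 = 5*(2*(36/10 + 3)/(-9 + 6)) - 152 = 5*(2*(36*(⅒) + 3)/(-3)) - 152 = 5*(2*(-⅓)*(18/5 + 3)) - 152 = 5*(2*(-⅓)*(33/5)) - 152 = 5*(-22/5) - 152 = -22 - 152 = -174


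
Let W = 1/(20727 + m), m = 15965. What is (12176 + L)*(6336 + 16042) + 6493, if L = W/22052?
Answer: 110236554562049021/404565992 ≈ 2.7248e+8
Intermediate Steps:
W = 1/36692 (W = 1/(20727 + 15965) = 1/36692 ≈ 2.7254e-5)
L = 1/809131984 (L = (1/36692)/22052 = (1/36692)*(1/22052) = 1/809131984 ≈ 1.2359e-9)
(12176 + L)*(6336 + 16042) + 6493 = (12176 + 1/809131984)*(6336 + 16042) + 6493 = (9851991037185/809131984)*22378 + 6493 = 110233927715062965/404565992 + 6493 = 110236554562049021/404565992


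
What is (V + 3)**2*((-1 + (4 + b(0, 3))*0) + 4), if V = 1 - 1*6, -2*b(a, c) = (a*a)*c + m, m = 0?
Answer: 12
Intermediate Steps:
b(a, c) = -c*a**2/2 (b(a, c) = -((a*a)*c + 0)/2 = -(a**2*c + 0)/2 = -(c*a**2 + 0)/2 = -c*a**2/2)
V = -5 (V = 1 - 6 = -5)
(V + 3)**2*((-1 + (4 + b(0, 3))*0) + 4) = (-5 + 3)**2*((-1 + (4 - 1/2*3*0**2)*0) + 4) = (-2)**2*((-1 + (4 - 1/2*3*0)*0) + 4) = 4*((-1 + (4 + 0)*0) + 4) = 4*((-1 + 4*0) + 4) = 4*((-1 + 0) + 4) = 4*(-1 + 4) = 4*3 = 12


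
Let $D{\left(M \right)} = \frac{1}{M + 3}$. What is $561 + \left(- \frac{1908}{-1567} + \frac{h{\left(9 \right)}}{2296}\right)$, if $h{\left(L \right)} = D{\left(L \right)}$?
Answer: $\frac{24273175807}{43173984} \approx 562.22$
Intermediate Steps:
$D{\left(M \right)} = \frac{1}{3 + M}$
$h{\left(L \right)} = \frac{1}{3 + L}$
$561 + \left(- \frac{1908}{-1567} + \frac{h{\left(9 \right)}}{2296}\right) = 561 + \left(- \frac{1908}{-1567} + \frac{1}{\left(3 + 9\right) 2296}\right) = 561 + \left(\left(-1908\right) \left(- \frac{1}{1567}\right) + \frac{1}{12} \cdot \frac{1}{2296}\right) = 561 + \left(\frac{1908}{1567} + \frac{1}{12} \cdot \frac{1}{2296}\right) = 561 + \left(\frac{1908}{1567} + \frac{1}{27552}\right) = 561 + \frac{52570783}{43173984} = \frac{24273175807}{43173984}$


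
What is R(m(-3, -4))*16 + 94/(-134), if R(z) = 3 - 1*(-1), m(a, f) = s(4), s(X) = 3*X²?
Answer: 4241/67 ≈ 63.299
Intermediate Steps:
m(a, f) = 48 (m(a, f) = 3*4² = 3*16 = 48)
R(z) = 4 (R(z) = 3 + 1 = 4)
R(m(-3, -4))*16 + 94/(-134) = 4*16 + 94/(-134) = 64 + 94*(-1/134) = 64 - 47/67 = 4241/67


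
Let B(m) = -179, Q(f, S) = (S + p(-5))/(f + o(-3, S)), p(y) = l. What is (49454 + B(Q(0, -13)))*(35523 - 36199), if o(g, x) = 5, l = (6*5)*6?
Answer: -33309900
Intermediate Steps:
l = 180 (l = 30*6 = 180)
p(y) = 180
Q(f, S) = (180 + S)/(5 + f) (Q(f, S) = (S + 180)/(f + 5) = (180 + S)/(5 + f))
(49454 + B(Q(0, -13)))*(35523 - 36199) = (49454 - 179)*(35523 - 36199) = 49275*(-676) = -33309900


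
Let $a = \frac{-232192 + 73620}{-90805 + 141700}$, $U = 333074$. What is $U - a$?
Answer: $\frac{584550338}{1755} \approx 3.3308 \cdot 10^{5}$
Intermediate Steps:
$a = - \frac{5468}{1755}$ ($a = - \frac{158572}{50895} = \left(-158572\right) \frac{1}{50895} = - \frac{5468}{1755} \approx -3.1157$)
$U - a = 333074 - - \frac{5468}{1755} = 333074 + \frac{5468}{1755} = \frac{584550338}{1755}$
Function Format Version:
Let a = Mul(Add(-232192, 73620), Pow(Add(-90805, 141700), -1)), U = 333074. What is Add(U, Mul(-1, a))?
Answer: Rational(584550338, 1755) ≈ 3.3308e+5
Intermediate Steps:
a = Rational(-5468, 1755) (a = Mul(-158572, Pow(50895, -1)) = Mul(-158572, Rational(1, 50895)) = Rational(-5468, 1755) ≈ -3.1157)
Add(U, Mul(-1, a)) = Add(333074, Mul(-1, Rational(-5468, 1755))) = Add(333074, Rational(5468, 1755)) = Rational(584550338, 1755)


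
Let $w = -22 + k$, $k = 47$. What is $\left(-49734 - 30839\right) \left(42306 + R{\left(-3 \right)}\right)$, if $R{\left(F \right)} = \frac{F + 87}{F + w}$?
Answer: $- \frac{37499318784}{11} \approx -3.409 \cdot 10^{9}$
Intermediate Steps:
$w = 25$ ($w = -22 + 47 = 25$)
$R{\left(F \right)} = \frac{87 + F}{25 + F}$ ($R{\left(F \right)} = \frac{F + 87}{F + 25} = \frac{87 + F}{25 + F}$)
$\left(-49734 - 30839\right) \left(42306 + R{\left(-3 \right)}\right) = \left(-49734 - 30839\right) \left(42306 + \frac{87 - 3}{25 - 3}\right) = - 80573 \left(42306 + \frac{1}{22} \cdot 84\right) = - 80573 \left(42306 + \frac{42}{11}\right) = \left(-80573\right) \frac{465408}{11} = - \frac{37499318784}{11}$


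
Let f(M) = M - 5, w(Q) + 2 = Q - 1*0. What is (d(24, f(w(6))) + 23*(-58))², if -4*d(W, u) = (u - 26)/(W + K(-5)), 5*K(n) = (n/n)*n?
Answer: 15055535401/8464 ≈ 1.7788e+6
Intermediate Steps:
w(Q) = -2 + Q (w(Q) = -2 + (Q - 1*0) = -2 + (Q + 0) = -2 + Q)
f(M) = -5 + M
K(n) = n/5 (K(n) = ((n/n)*n)/5 = (1*n)/5 = n/5)
d(W, u) = -(-26 + u)/(4*(-1 + W)) (d(W, u) = -(u - 26)/(4*(W + (⅕)*(-5))) = -(-26 + u)/(4*(W - 1)) = -(-26 + u)/(4*(-1 + W)))
(d(24, f(w(6))) + 23*(-58))² = ((26 - (-5 + (-2 + 6)))/(4*(-1 + 24)) + 23*(-58))² = ((¼)*(26 - (-5 + 4))/23 - 1334)² = ((¼)*(1/23)*(26 - 1*(-1)) - 1334)² = ((¼)*(1/23)*(26 + 1) - 1334)² = ((¼)*(1/23)*27 - 1334)² = (27/92 - 1334)² = (-122701/92)² = 15055535401/8464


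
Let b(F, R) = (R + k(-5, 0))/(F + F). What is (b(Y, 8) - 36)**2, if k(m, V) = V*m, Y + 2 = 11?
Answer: 102400/81 ≈ 1264.2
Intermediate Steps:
Y = 9 (Y = -2 + 11 = 9)
b(F, R) = R/(2*F) (b(F, R) = (R + 0*(-5))/(F + F) = (R + 0)/((2*F)) = R*(1/(2*F)) = R/(2*F))
(b(Y, 8) - 36)**2 = ((1/2)*8/9 - 36)**2 = ((1/2)*8*(1/9) - 36)**2 = (4/9 - 36)**2 = (-320/9)**2 = 102400/81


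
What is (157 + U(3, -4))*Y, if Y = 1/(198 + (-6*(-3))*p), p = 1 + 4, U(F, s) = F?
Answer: 5/9 ≈ 0.55556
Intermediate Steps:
p = 5
Y = 1/288 (Y = 1/(198 - 6*(-3)*5) = 1/(198 + 18*5) = 1/(198 + 90) = 1/288 ≈ 0.0034722)
(157 + U(3, -4))*Y = (157 + 3)*(1/288) = 160*(1/288) = 5/9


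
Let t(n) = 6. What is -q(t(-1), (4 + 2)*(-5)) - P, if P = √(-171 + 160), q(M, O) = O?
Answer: 30 - I*√11 ≈ 30.0 - 3.3166*I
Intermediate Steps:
P = I*√11 (P = √(-11) = I*√11 ≈ 3.3166*I)
-q(t(-1), (4 + 2)*(-5)) - P = -(4 + 2)*(-5) - I*√11 = -6*(-5) - I*√11 = -1*(-30) - I*√11 = 30 - I*√11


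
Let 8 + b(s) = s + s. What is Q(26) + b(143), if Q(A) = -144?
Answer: 134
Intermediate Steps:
b(s) = -8 + 2*s (b(s) = -8 + (s + s) = -8 + 2*s)
Q(26) + b(143) = -144 + (-8 + 2*143) = -144 + (-8 + 286) = -144 + 278 = 134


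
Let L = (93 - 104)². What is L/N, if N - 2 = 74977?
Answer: 121/74979 ≈ 0.0016138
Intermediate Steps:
N = 74979 (N = 2 + 74977 = 74979)
L = 121 (L = (-11)² = 121)
L/N = 121/74979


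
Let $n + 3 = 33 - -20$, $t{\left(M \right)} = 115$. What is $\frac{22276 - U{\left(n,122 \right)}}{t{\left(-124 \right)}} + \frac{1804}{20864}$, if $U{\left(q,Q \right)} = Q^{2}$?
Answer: $\frac{38608537}{599840} \approx 64.365$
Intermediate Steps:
$n = 50$ ($n = -3 + \left(33 - -20\right) = -3 + \left(33 + 20\right) = -3 + 53 = 50$)
$\frac{22276 - U{\left(n,122 \right)}}{t{\left(-124 \right)}} + \frac{1804}{20864} = \frac{22276 - 122^{2}}{115} + \frac{1804}{20864} = \left(22276 - 14884\right) \frac{1}{115} + 1804 \cdot \frac{1}{20864} = \left(22276 - 14884\right) \frac{1}{115} + \frac{451}{5216} = 7392 \cdot \frac{1}{115} + \frac{451}{5216} = \frac{7392}{115} + \frac{451}{5216} = \frac{38608537}{599840}$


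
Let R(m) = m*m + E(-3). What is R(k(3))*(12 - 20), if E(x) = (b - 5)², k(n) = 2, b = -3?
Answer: -544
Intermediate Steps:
E(x) = 64 (E(x) = (-3 - 5)² = (-8)² = 64)
R(m) = 64 + m² (R(m) = m*m + 64 = m² + 64 = 64 + m²)
R(k(3))*(12 - 20) = (64 + 2²)*(12 - 20) = (64 + 4)*(-8) = 68*(-8) = -544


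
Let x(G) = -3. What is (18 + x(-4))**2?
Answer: 225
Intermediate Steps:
(18 + x(-4))**2 = (18 - 3)**2 = 15**2 = 225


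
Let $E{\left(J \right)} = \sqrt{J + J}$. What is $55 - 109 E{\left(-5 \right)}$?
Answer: $55 - 109 i \sqrt{10} \approx 55.0 - 344.69 i$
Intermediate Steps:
$E{\left(J \right)} = \sqrt{2} \sqrt{J}$ ($E{\left(J \right)} = \sqrt{2 J} = \sqrt{2} \sqrt{J}$)
$55 - 109 E{\left(-5 \right)} = 55 - 109 \sqrt{2} \sqrt{-5} = 55 - 109 \sqrt{2} i \sqrt{5} = 55 - 109 i \sqrt{10}$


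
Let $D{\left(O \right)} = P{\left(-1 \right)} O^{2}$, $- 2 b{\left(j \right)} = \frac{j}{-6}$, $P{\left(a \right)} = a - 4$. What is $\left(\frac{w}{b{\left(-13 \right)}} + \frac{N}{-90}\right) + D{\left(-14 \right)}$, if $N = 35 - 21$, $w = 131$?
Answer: $- \frac{644131}{585} \approx -1101.1$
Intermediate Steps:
$P{\left(a \right)} = -4 + a$
$b{\left(j \right)} = \frac{j}{12}$ ($b{\left(j \right)} = - \frac{j \frac{1}{-6}}{2} = - \frac{j \left(- \frac{1}{6}\right)}{2} = - \frac{\left(- \frac{1}{6}\right) j}{2} = \frac{j}{12}$)
$N = 14$ ($N = 35 - 21 = 14$)
$D{\left(O \right)} = - 5 O^{2}$ ($D{\left(O \right)} = \left(-4 - 1\right) O^{2} = - 5 O^{2}$)
$\left(\frac{w}{b{\left(-13 \right)}} + \frac{N}{-90}\right) + D{\left(-14 \right)} = \left(\frac{131}{\frac{1}{12} \left(-13\right)} + \frac{14}{-90}\right) - 5 \left(-14\right)^{2} = \left(\frac{131}{- \frac{13}{12}} + 14 \left(- \frac{1}{90}\right)\right) - 980 = \left(131 \left(- \frac{12}{13}\right) - \frac{7}{45}\right) - 980 = \left(- \frac{1572}{13} - \frac{7}{45}\right) - 980 = - \frac{70831}{585} - 980 = - \frac{644131}{585}$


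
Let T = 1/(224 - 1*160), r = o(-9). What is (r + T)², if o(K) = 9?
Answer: 332929/4096 ≈ 81.281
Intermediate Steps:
r = 9
T = 1/64 (T = 1/(224 - 160) = 1/64 ≈ 0.015625)
(r + T)² = (9 + 1/64)² = (577/64)² = 332929/4096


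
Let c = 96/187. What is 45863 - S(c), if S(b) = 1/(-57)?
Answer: 2614192/57 ≈ 45863.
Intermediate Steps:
c = 96/187 (c = 96*(1/187) = 96/187 ≈ 0.51337)
S(b) = -1/57
45863 - S(c) = 45863 - 1*(-1/57) = 45863 + 1/57 = 2614192/57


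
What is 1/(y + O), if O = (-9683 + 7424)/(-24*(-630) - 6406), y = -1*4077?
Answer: -8714/35529237 ≈ -0.00024526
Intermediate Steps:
y = -4077
O = -2259/8714 (O = -2259/(15120 - 6406) = -2259/8714 ≈ -0.25924)
1/(y + O) = 1/(-4077 - 2259/8714) = 1/(-35529237/8714) = -8714/35529237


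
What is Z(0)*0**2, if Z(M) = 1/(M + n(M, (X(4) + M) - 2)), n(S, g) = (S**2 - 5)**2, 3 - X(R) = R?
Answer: 0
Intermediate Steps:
X(R) = 3 - R
n(S, g) = (-5 + S**2)**2
Z(M) = 1/(M + (-5 + M**2)**2)
Z(0)*0**2 = 0**2/(0 + (-5 + 0**2)**2) = 0/(0 + (-5 + 0)**2) = 0/(0 + (-5)**2) = 0/(0 + 25) = 0/25 = (1/25)*0 = 0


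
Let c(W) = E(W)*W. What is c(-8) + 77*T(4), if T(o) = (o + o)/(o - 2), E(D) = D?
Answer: 372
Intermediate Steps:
T(o) = 2*o/(-2 + o) (T(o) = (2*o)/(-2 + o) = 2*o/(-2 + o))
c(W) = W² (c(W) = W*W = W²)
c(-8) + 77*T(4) = (-8)² + 77*(2*4/(-2 + 4)) = 64 + 77*(2*4/2) = 64 + 77*(2*4*(½)) = 64 + 77*4 = 64 + 308 = 372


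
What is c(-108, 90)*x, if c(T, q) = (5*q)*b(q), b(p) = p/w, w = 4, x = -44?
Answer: -445500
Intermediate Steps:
b(p) = p/4
c(T, q) = 5*q²/4 (c(T, q) = (5*q)*(q/4) = 5*q²/4)
c(-108, 90)*x = ((5/4)*90²)*(-44) = ((5/4)*8100)*(-44) = 10125*(-44) = -445500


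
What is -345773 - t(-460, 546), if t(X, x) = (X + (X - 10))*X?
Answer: -773573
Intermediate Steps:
t(X, x) = X*(-10 + 2*X) (t(X, x) = (X + (-10 + X))*X = (-10 + 2*X)*X = X*(-10 + 2*X))
-345773 - t(-460, 546) = -345773 - 2*(-460)*(-5 - 460) = -345773 - 2*(-460)*(-465) = -345773 - 1*427800 = -345773 - 427800 = -773573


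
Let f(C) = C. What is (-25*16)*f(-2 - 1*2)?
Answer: 1600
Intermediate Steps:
(-25*16)*f(-2 - 1*2) = (-25*16)*(-2 - 1*2) = -400*(-2 - 2) = -400*(-4) = 1600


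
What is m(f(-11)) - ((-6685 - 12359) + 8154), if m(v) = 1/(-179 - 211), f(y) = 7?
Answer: 4247099/390 ≈ 10890.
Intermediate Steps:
m(v) = -1/390 (m(v) = 1/(-390) = -1/390)
m(f(-11)) - ((-6685 - 12359) + 8154) = -1/390 - ((-6685 - 12359) + 8154) = -1/390 - (-19044 + 8154) = -1/390 - 1*(-10890) = -1/390 + 10890 = 4247099/390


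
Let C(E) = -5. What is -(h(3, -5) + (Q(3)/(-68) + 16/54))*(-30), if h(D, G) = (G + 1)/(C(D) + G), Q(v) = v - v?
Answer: 188/9 ≈ 20.889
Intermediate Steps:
Q(v) = 0
h(D, G) = (1 + G)/(-5 + G) (h(D, G) = (G + 1)/(-5 + G) = (1 + G)/(-5 + G))
-(h(3, -5) + (Q(3)/(-68) + 16/54))*(-30) = -((1 - 5)/(-5 - 5) + (0/(-68) + 16/54))*(-30) = -(-4/(-10) + (0*(-1/68) + 16*(1/54)))*(-30) = -(-⅒*(-4) + (0 + 8/27))*(-30) = -(⅖ + 8/27)*(-30) = -94*(-30)/135 = -1*(-188/9) = 188/9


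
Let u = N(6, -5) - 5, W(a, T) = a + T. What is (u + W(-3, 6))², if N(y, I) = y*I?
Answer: 1024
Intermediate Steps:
N(y, I) = I*y
W(a, T) = T + a
u = -35 (u = -5*6 - 5 = -30 - 5 = -35)
(u + W(-3, 6))² = (-35 + (6 - 3))² = (-35 + 3)² = (-32)² = 1024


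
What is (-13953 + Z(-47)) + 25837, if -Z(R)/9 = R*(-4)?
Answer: 10192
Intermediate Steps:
Z(R) = 36*R (Z(R) = -9*R*(-4) = -(-36)*R = 36*R)
(-13953 + Z(-47)) + 25837 = (-13953 + 36*(-47)) + 25837 = (-13953 - 1692) + 25837 = -15645 + 25837 = 10192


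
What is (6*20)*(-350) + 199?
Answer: -41801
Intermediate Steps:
(6*20)*(-350) + 199 = 120*(-350) + 199 = -42000 + 199 = -41801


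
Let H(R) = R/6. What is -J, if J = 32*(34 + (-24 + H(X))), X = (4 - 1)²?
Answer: -368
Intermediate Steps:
X = 9 (X = 3² = 9)
H(R) = R/6 (H(R) = R*(⅙) = R/6)
J = 368 (J = 32*(34 + (-24 + (⅙)*9)) = 32*(34 + (-24 + 3/2)) = 32*(34 - 45/2) = 32*(23/2) = 368)
-J = -1*368 = -368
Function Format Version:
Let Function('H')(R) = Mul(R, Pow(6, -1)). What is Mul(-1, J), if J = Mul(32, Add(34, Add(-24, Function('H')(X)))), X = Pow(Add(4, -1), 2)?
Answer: -368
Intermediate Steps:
X = 9 (X = Pow(3, 2) = 9)
Function('H')(R) = Mul(Rational(1, 6), R) (Function('H')(R) = Mul(R, Rational(1, 6)) = Mul(Rational(1, 6), R))
J = 368 (J = Mul(32, Add(34, Add(-24, Mul(Rational(1, 6), 9)))) = Mul(32, Add(34, Add(-24, Rational(3, 2)))) = Mul(32, Add(34, Rational(-45, 2))) = Mul(32, Rational(23, 2)) = 368)
Mul(-1, J) = Mul(-1, 368) = -368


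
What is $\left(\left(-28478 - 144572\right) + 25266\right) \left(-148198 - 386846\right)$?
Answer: $79070942496$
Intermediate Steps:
$\left(\left(-28478 - 144572\right) + 25266\right) \left(-148198 - 386846\right) = \left(-173050 + 25266\right) \left(-535044\right) = \left(-147784\right) \left(-535044\right) = 79070942496$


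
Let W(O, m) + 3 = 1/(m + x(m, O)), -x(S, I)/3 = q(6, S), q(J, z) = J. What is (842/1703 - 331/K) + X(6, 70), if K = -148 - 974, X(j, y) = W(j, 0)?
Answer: -6495052/2866149 ≈ -2.2661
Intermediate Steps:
x(S, I) = -18 (x(S, I) = -3*6 = -18)
W(O, m) = -3 + 1/(-18 + m) (W(O, m) = -3 + 1/(m - 18) = -3 + 1/(-18 + m))
X(j, y) = -55/18 (X(j, y) = (55 - 3*0)/(-18 + 0) = (55 + 0)/(-18) = -1/18*55 = -55/18)
K = -1122
(842/1703 - 331/K) + X(6, 70) = (842/1703 - 331/(-1122)) - 55/18 = (842*(1/1703) - 331*(-1/1122)) - 55/18 = (842/1703 + 331/1122) - 55/18 = 1508417/1910766 - 55/18 = -6495052/2866149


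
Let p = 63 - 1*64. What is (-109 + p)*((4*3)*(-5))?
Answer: 6600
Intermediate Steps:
p = -1 (p = 63 - 64 = -1)
(-109 + p)*((4*3)*(-5)) = (-109 - 1)*((4*3)*(-5)) = -1320*(-5) = -110*(-60) = 6600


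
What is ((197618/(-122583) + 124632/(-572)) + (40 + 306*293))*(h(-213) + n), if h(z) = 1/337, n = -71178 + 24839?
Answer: -8164700396264160636/1969132451 ≈ -4.1463e+9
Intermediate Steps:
n = -46339
h(z) = 1/337
((197618/(-122583) + 124632/(-572)) + (40 + 306*293))*(h(-213) + n) = ((197618/(-122583) + 124632/(-572)) + (40 + 306*293))*(1/337 - 46339) = ((197618*(-1/122583) + 124632*(-1/572)) + (40 + 89658))*(-15616242/337) = ((-197618/122583 - 31158/143) + 89698)*(-15616242/337) = (-3847700488/17529369 + 89698)*(-15616242/337) = (1568501640074/17529369)*(-15616242/337) = -8164700396264160636/1969132451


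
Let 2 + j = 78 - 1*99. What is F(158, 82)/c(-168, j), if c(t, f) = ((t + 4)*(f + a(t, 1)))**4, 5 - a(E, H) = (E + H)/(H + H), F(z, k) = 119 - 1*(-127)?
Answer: 3/162377832441928 ≈ 1.8475e-14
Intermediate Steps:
j = -23 (j = -2 + (78 - 1*99) = -2 + (78 - 99) = -2 - 21 = -23)
F(z, k) = 246 (F(z, k) = 119 + 127 = 246)
a(E, H) = 5 - (E + H)/(2*H) (a(E, H) = 5 - (E + H)/(H + H) = 5 - (E + H)/(2*H))
c(t, f) = (4 + t)**4*(9/2 + f - t/2)**4 (c(t, f) = ((t + 4)*(f + (1/2)*(-t + 9*1)/1))**4 = ((4 + t)*(f + (1/2)*1*(-t + 9)))**4 = ((4 + t)*(f + (1/2)*1*(9 - t)))**4 = ((4 + t)*(f + (9/2 - t/2)))**4 = ((4 + t)*(9/2 + f - t/2))**4 = (4 + t)**4*(9/2 + f - t/2)**4)
F(158, 82)/c(-168, j) = 246/(((4 - 168)**4*(9 - 1*(-168) + 2*(-23))**4/16)) = 246/(((1/16)*(-164)**4*(9 + 168 - 46)**4)) = 246/(((1/16)*723394816*131**4)) = 246/(((1/16)*723394816*294499921)) = 246/13314982260238096 = 246*(1/13314982260238096) = 3/162377832441928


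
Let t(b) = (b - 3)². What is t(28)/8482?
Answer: 625/8482 ≈ 0.073685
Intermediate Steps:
t(b) = (-3 + b)²
t(28)/8482 = (-3 + 28)²/8482 = 25²*(1/8482) = 625*(1/8482) = 625/8482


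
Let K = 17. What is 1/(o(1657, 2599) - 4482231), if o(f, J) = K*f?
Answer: -1/4454062 ≈ -2.2451e-7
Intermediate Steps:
o(f, J) = 17*f
1/(o(1657, 2599) - 4482231) = 1/(17*1657 - 4482231) = 1/(28169 - 4482231) = 1/(-4454062) = -1/4454062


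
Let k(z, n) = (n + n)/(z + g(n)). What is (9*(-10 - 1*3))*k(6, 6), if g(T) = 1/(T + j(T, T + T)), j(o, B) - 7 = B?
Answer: -35100/151 ≈ -232.45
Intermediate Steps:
j(o, B) = 7 + B
g(T) = 1/(7 + 3*T) (g(T) = 1/(T + (7 + (T + T))) = 1/(T + (7 + 2*T)) = 1/(7 + 3*T))
k(z, n) = 2*n/(z + 1/(7 + 3*n)) (k(z, n) = (n + n)/(z + 1/(7 + 3*n)) = (2*n)/(z + 1/(7 + 3*n)) = 2*n/(z + 1/(7 + 3*n)))
(9*(-10 - 1*3))*k(6, 6) = (9*(-10 - 1*3))*(2*6*(7 + 3*6)/(1 + 6*(7 + 3*6))) = (9*(-10 - 3))*(2*6*(7 + 18)/(1 + 6*(7 + 18))) = (9*(-13))*(2*6*25/(1 + 6*25)) = -234*6*25/(1 + 150) = -234*6*25/151 = -117*300/151 = -35100/151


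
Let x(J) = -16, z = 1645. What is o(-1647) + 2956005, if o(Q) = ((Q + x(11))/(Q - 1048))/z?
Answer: 13104783068038/4433275 ≈ 2.9560e+6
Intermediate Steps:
o(Q) = (-16 + Q)/(1645*(-1048 + Q)) (o(Q) = ((Q - 16)/(Q - 1048))/1645 = ((-16 + Q)/(-1048 + Q))*(1/1645) = (-16 + Q)/(1645*(-1048 + Q)))
o(-1647) + 2956005 = (-16 - 1647)/(1645*(-1048 - 1647)) + 2956005 = (1/1645)*(-1663)/(-2695) + 2956005 = (1/1645)*(-1/2695)*(-1663) + 2956005 = 1663/4433275 + 2956005 = 13104783068038/4433275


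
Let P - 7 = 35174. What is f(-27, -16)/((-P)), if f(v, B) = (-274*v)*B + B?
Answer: 118384/35181 ≈ 3.3650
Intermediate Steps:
P = 35181 (P = 7 + 35174 = 35181)
f(v, B) = B - 274*B*v (f(v, B) = -274*B*v + B = B - 274*B*v)
f(-27, -16)/((-P)) = (-16*(1 - 274*(-27)))/((-1*35181)) = -16*(1 + 7398)/(-35181) = -16*7399*(-1/35181) = -118384*(-1/35181) = 118384/35181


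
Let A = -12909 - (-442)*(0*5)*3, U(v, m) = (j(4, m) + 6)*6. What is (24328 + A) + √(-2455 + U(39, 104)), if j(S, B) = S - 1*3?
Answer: 11419 + I*√2413 ≈ 11419.0 + 49.122*I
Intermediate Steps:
j(S, B) = -3 + S (j(S, B) = S - 3 = -3 + S)
U(v, m) = 42 (U(v, m) = ((-3 + 4) + 6)*6 = (1 + 6)*6 = 7*6 = 42)
A = -12909 (A = -12909 - (-442)*0*3 = -12909 - (-442)*0 = -12909 - 1*0 = -12909 + 0 = -12909)
(24328 + A) + √(-2455 + U(39, 104)) = (24328 - 12909) + √(-2455 + 42) = 11419 + √(-2413) = 11419 + I*√2413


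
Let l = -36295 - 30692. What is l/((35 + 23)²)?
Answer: -66987/3364 ≈ -19.913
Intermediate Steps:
l = -66987
l/((35 + 23)²) = -66987/(35 + 23)² = -66987/(58²) = -66987/3364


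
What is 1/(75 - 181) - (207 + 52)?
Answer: -27455/106 ≈ -259.01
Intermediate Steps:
1/(75 - 181) - (207 + 52) = 1/(-106) - 1*259 = -1/106 - 259 = -27455/106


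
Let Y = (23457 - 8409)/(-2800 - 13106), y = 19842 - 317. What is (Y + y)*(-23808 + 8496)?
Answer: -72047507664/241 ≈ -2.9895e+8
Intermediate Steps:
y = 19525
Y = -228/241 (Y = 15048/(-15906) = 15048*(-1/15906) = -228/241 ≈ -0.94606)
(Y + y)*(-23808 + 8496) = (-228/241 + 19525)*(-23808 + 8496) = (4705297/241)*(-15312) = -72047507664/241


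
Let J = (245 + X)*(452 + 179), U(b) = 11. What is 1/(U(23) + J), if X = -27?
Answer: 1/137569 ≈ 7.2691e-6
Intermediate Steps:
J = 137558 (J = (245 - 27)*(452 + 179) = 218*631 = 137558)
1/(U(23) + J) = 1/(11 + 137558) = 1/137569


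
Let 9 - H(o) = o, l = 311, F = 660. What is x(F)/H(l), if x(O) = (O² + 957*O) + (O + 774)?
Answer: -534327/151 ≈ -3538.6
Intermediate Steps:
H(o) = 9 - o
x(O) = 774 + O² + 958*O (x(O) = (O² + 957*O) + (774 + O) = 774 + O² + 958*O)
x(F)/H(l) = (774 + 660² + 958*660)/(9 - 1*311) = (774 + 435600 + 632280)/(9 - 311) = 1068654/(-302) = 1068654*(-1/302) = -534327/151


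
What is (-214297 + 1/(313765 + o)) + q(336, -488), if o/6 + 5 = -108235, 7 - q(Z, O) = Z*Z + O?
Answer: -109664351151/335675 ≈ -3.2670e+5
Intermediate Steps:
q(Z, O) = 7 - O - Z**2 (q(Z, O) = 7 - (Z*Z + O) = 7 - (Z**2 + O) = 7 - (O + Z**2) = 7 + (-O - Z**2) = 7 - O - Z**2)
o = -649440 (o = -30 + 6*(-108235) = -30 - 649410 = -649440)
(-214297 + 1/(313765 + o)) + q(336, -488) = (-214297 + 1/(313765 - 649440)) + (7 - 1*(-488) - 1*336**2) = (-214297 + 1/(-335675)) + (7 + 488 - 1*112896) = (-214297 - 1/335675) + (7 + 488 - 112896) = -71934145476/335675 - 112401 = -109664351151/335675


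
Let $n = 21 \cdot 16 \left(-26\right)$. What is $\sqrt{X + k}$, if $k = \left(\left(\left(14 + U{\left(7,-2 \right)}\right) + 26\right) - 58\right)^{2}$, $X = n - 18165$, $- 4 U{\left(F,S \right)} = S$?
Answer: $\frac{7 i \sqrt{2171}}{2} \approx 163.08 i$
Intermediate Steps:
$U{\left(F,S \right)} = - \frac{S}{4}$
$n = -8736$ ($n = 336 \left(-26\right) = -8736$)
$X = -26901$ ($X = -8736 - 18165 = -26901$)
$k = \frac{1225}{4}$ ($k = \left(\left(\left(14 - - \frac{1}{2}\right) + 26\right) - 58\right)^{2} = \left(\left(\left(14 + \frac{1}{2}\right) + 26\right) - 58\right)^{2} = \left(\left(\frac{29}{2} + 26\right) - 58\right)^{2} = \left(\frac{81}{2} - 58\right)^{2} = \left(- \frac{35}{2}\right)^{2} = \frac{1225}{4} \approx 306.25$)
$\sqrt{X + k} = \sqrt{-26901 + \frac{1225}{4}} = \sqrt{- \frac{106379}{4}} = \frac{7 i \sqrt{2171}}{2}$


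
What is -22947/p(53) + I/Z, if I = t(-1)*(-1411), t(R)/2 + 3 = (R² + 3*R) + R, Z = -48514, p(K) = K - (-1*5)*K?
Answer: -186439189/2571242 ≈ -72.509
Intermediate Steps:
p(K) = 6*K (p(K) = K - (-5)*K = K + 5*K = 6*K)
t(R) = -6 + 2*R² + 8*R (t(R) = -6 + 2*((R² + 3*R) + R) = -6 + 2*(R² + 4*R) = -6 + (2*R² + 8*R) = -6 + 2*R² + 8*R)
I = 16932 (I = (-6 + 2*(-1)² + 8*(-1))*(-1411) = (-6 + 2*1 - 8)*(-1411) = (-6 + 2 - 8)*(-1411) = -12*(-1411) = 16932)
-22947/p(53) + I/Z = -22947/(6*53) + 16932/(-48514) = -22947/318 + 16932*(-1/48514) = -22947*1/318 - 8466/24257 = -7649/106 - 8466/24257 = -186439189/2571242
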